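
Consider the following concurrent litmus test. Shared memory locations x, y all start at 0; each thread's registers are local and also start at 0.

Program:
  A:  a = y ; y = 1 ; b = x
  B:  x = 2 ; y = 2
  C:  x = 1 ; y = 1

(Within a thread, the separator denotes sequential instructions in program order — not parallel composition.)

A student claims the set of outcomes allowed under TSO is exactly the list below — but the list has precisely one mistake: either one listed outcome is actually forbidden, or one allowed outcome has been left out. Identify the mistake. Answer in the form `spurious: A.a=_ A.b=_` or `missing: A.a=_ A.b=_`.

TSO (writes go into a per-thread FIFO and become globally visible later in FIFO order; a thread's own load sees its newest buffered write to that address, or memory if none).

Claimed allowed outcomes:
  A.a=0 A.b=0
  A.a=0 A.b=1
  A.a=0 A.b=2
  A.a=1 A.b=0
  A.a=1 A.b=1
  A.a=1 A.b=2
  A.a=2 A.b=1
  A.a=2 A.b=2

spurious: A.a=1 A.b=0

outcome vector order: (A.a,A.b)
under TSO → (0,0); (0,1); (0,2); (1,1); (1,2); (2,1); (2,2)
claimed∖TSO = {(1,0)}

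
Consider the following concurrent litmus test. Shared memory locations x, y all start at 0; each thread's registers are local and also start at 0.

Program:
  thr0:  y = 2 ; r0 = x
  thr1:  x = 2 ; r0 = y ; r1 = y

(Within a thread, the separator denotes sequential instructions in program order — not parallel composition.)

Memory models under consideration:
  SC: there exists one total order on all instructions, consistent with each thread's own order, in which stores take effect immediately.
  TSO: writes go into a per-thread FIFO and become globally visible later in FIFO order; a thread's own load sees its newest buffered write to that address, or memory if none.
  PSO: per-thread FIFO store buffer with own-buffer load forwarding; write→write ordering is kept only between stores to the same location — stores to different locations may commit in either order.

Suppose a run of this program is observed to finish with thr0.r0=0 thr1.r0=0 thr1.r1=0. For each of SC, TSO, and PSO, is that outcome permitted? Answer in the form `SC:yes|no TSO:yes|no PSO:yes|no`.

SC:no TSO:yes PSO:yes

outcome vector order: (thr0.r0,thr1.r0,thr1.r1)
SC (4): 022; 200; 202; 222
TSO (6): 000; 002; 022; 200; 202; 222
PSO (6): 000; 002; 022; 200; 202; 222
target 000 ∈ {TSO,PSO}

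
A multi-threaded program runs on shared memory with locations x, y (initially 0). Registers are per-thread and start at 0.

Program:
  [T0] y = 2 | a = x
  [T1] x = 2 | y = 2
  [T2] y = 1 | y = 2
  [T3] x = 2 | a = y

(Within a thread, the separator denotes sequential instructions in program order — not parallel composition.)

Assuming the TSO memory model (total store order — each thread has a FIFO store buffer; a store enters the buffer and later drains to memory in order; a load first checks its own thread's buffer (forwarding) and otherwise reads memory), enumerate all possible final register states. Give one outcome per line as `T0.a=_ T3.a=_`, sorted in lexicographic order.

outcome vector order: (T0.a,T3.a)
|TSO outcomes| = 6

T0.a=0 T3.a=0
T0.a=0 T3.a=1
T0.a=0 T3.a=2
T0.a=2 T3.a=0
T0.a=2 T3.a=1
T0.a=2 T3.a=2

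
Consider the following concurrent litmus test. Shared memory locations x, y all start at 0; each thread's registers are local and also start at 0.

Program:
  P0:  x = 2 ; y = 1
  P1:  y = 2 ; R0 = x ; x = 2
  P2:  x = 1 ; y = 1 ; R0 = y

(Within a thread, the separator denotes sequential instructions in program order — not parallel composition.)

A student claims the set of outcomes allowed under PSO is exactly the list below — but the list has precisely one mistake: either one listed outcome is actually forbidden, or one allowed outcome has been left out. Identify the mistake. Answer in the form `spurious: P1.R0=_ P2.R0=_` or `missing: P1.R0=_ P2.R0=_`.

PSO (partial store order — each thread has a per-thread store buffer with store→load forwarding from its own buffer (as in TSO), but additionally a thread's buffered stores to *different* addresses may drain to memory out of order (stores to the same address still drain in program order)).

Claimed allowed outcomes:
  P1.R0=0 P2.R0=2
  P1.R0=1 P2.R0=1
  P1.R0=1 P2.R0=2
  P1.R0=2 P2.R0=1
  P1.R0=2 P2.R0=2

missing: P1.R0=0 P2.R0=1

outcome vector order: (P1.R0,P2.R0)
PSO (6): 0/1 0/2 1/1 1/2 2/1 2/2
PSO∖claimed = {0/1}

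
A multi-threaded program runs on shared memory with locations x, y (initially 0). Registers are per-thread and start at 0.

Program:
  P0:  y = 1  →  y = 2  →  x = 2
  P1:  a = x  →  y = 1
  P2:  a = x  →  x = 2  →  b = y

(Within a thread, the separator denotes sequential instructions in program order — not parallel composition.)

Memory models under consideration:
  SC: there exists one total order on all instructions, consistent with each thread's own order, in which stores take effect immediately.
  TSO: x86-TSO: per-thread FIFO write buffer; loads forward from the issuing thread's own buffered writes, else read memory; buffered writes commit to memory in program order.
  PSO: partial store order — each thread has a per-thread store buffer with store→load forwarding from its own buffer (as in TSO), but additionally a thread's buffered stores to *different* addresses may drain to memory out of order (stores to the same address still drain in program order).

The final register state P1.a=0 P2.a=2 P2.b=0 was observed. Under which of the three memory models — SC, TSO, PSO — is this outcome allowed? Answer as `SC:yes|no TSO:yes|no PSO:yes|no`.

SC:no TSO:no PSO:yes

outcome vector order: (P1.a,P2.a,P2.b)
SC (10): 000, 001, 002, 021, 022, 200, 201, 202, 221, 222
TSO (10): 000, 001, 002, 021, 022, 200, 201, 202, 221, 222
PSO (12): 000, 001, 002, 020, 021, 022, 200, 201, 202, 220, 221, 222
target 020 ∈ {PSO}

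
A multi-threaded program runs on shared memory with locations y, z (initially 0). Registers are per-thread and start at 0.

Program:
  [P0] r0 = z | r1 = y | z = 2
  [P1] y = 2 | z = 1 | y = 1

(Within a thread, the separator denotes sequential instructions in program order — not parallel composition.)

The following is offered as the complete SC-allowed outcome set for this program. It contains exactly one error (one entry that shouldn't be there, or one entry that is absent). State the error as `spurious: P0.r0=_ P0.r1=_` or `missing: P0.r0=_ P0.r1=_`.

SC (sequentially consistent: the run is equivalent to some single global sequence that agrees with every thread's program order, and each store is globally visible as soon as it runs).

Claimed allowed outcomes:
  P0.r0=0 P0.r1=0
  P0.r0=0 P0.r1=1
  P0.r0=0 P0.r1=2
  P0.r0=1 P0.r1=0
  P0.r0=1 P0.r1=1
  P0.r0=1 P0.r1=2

outcome vector order: (P0.r0,P0.r1)
SC (5): <0 0>; <0 1>; <0 2>; <1 1>; <1 2>
claimed∖SC = {<1 0>}

spurious: P0.r0=1 P0.r1=0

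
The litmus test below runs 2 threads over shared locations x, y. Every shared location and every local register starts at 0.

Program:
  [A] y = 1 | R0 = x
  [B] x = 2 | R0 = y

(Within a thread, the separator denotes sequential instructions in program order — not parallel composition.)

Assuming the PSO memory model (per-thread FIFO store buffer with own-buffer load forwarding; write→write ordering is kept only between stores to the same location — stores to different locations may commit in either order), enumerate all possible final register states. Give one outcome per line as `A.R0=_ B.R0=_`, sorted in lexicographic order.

A.R0=0 B.R0=0
A.R0=0 B.R0=1
A.R0=2 B.R0=0
A.R0=2 B.R0=1

outcome vector order: (A.R0,B.R0)
|PSO outcomes| = 4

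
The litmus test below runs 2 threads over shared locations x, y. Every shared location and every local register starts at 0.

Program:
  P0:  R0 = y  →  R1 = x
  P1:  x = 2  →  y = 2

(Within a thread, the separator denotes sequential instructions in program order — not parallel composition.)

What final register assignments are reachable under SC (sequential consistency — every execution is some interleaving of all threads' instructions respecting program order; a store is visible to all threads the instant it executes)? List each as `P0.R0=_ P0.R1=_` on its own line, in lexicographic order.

P0.R0=0 P0.R1=0
P0.R0=0 P0.R1=2
P0.R0=2 P0.R1=2

outcome vector order: (P0.R0,P0.R1)
|SC outcomes| = 3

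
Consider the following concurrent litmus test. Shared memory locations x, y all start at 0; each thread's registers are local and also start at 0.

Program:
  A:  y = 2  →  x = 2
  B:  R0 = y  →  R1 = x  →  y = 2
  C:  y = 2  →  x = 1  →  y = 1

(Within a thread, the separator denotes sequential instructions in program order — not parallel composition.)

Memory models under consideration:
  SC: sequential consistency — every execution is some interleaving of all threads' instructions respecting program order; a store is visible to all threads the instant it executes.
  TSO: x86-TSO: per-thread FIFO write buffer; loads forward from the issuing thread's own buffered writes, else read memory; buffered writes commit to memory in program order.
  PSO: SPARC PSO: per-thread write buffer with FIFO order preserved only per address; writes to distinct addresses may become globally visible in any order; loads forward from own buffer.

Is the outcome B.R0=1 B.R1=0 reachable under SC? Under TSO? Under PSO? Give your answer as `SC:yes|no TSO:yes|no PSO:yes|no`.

SC:no TSO:no PSO:yes

outcome vector order: (B.R0,B.R1)
under SC → 0/0 0/1 0/2 1/1 1/2 2/0 2/1 2/2
under TSO → 0/0 0/1 0/2 1/1 1/2 2/0 2/1 2/2
under PSO → 0/0 0/1 0/2 1/0 1/1 1/2 2/0 2/1 2/2
target 1/0 ∈ {PSO}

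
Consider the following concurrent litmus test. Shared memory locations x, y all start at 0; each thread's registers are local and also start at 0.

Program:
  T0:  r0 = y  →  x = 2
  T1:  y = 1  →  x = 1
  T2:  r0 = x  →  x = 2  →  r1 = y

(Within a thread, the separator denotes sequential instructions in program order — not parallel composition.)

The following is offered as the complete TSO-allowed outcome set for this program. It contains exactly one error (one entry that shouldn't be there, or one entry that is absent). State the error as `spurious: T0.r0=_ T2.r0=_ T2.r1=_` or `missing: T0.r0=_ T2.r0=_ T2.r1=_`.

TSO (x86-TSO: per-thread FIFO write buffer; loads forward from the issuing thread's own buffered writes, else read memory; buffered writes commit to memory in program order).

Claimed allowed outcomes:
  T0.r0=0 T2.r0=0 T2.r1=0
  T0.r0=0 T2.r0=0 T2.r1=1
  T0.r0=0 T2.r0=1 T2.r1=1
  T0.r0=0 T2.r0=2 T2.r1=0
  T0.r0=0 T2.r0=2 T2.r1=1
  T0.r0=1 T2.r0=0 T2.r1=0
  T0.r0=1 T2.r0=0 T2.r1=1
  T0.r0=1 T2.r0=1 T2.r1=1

outcome vector order: (T0.r0,T2.r0,T2.r1)
[TSO] allowed = {0/0/0 0/0/1 0/1/1 0/2/0 0/2/1 1/0/0 1/0/1 1/1/1 1/2/1}
TSO∖claimed = {1/2/1}

missing: T0.r0=1 T2.r0=2 T2.r1=1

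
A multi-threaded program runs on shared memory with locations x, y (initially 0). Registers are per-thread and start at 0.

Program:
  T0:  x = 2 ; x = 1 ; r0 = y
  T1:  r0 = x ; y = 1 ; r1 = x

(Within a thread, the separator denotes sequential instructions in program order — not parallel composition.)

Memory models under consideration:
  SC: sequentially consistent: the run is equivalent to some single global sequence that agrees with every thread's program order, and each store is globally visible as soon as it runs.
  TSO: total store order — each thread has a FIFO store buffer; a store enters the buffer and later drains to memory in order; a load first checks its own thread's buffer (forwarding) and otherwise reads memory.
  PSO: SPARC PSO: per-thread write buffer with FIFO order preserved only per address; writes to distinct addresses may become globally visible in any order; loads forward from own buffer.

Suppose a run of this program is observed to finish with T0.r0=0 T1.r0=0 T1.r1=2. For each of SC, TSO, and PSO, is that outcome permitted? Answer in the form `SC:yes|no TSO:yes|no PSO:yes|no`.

SC:no TSO:yes PSO:yes

outcome vector order: (T0.r0,T1.r0,T1.r1)
SC: 9 outcomes — {001, 011, 021, 100, 101, 102, 111, 121, 122}
TSO: 12 outcomes — {000, 001, 002, 011, 021, 022, 100, 101, 102, 111, 121, 122}
PSO: 12 outcomes — {000, 001, 002, 011, 021, 022, 100, 101, 102, 111, 121, 122}
target 002 ∈ {TSO,PSO}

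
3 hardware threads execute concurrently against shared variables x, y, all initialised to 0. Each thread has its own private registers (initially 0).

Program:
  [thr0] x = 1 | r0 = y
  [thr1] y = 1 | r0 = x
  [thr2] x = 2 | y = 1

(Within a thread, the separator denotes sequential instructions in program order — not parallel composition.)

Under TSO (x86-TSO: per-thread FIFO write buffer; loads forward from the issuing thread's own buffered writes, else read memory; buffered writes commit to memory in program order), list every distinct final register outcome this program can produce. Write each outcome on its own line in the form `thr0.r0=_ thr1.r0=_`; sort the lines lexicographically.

outcome vector order: (thr0.r0,thr1.r0)
|TSO outcomes| = 6

thr0.r0=0 thr1.r0=0
thr0.r0=0 thr1.r0=1
thr0.r0=0 thr1.r0=2
thr0.r0=1 thr1.r0=0
thr0.r0=1 thr1.r0=1
thr0.r0=1 thr1.r0=2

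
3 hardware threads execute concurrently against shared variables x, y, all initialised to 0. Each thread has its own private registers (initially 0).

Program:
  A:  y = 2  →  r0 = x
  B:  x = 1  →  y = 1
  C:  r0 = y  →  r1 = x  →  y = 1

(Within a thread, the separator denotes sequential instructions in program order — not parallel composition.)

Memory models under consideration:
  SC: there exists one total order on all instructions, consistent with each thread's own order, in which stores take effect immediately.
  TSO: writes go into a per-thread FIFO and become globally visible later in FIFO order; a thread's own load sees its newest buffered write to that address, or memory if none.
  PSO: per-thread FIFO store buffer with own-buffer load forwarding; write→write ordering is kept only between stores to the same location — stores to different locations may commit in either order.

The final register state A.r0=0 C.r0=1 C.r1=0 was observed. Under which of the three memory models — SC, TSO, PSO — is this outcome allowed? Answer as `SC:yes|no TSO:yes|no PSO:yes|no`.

SC:no TSO:no PSO:yes

outcome vector order: (A.r0,C.r0,C.r1)
[SC] allowed = {<0 0 0>, <0 0 1>, <0 1 1>, <0 2 0>, <0 2 1>, <1 0 0>, <1 0 1>, <1 1 1>, <1 2 0>, <1 2 1>}
[TSO] allowed = {<0 0 0>, <0 0 1>, <0 1 1>, <0 2 0>, <0 2 1>, <1 0 0>, <1 0 1>, <1 1 1>, <1 2 0>, <1 2 1>}
[PSO] allowed = {<0 0 0>, <0 0 1>, <0 1 0>, <0 1 1>, <0 2 0>, <0 2 1>, <1 0 0>, <1 0 1>, <1 1 0>, <1 1 1>, <1 2 0>, <1 2 1>}
target <0 1 0> ∈ {PSO}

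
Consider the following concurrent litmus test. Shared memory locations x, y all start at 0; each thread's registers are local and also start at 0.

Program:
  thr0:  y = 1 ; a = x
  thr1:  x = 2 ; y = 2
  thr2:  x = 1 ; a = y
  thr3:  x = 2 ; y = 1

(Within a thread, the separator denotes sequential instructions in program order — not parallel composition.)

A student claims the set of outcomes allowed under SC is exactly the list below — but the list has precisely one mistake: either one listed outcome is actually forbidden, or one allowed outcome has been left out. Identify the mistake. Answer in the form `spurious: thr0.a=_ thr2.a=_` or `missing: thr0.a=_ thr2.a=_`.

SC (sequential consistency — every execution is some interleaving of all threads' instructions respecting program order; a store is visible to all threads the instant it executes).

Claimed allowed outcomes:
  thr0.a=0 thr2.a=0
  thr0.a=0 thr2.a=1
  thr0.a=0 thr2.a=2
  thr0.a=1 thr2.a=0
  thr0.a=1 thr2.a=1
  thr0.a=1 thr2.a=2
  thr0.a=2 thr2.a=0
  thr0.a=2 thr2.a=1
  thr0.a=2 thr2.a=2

spurious: thr0.a=0 thr2.a=0

outcome vector order: (thr0.a,thr2.a)
SC (8): (0,1) (0,2) (1,0) (1,1) (1,2) (2,0) (2,1) (2,2)
claimed∖SC = {(0,0)}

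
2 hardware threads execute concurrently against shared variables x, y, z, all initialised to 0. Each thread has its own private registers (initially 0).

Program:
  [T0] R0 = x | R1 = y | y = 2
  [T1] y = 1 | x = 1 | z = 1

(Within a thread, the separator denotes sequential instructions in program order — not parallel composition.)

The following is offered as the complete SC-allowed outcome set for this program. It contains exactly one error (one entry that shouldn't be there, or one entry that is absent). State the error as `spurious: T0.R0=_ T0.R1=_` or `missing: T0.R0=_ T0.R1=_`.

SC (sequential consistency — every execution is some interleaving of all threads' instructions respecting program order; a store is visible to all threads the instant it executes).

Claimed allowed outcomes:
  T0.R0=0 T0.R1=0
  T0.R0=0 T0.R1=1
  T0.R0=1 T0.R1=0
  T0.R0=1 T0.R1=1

outcome vector order: (T0.R0,T0.R1)
SC: 3 outcomes — {00 01 11}
claimed∖SC = {10}

spurious: T0.R0=1 T0.R1=0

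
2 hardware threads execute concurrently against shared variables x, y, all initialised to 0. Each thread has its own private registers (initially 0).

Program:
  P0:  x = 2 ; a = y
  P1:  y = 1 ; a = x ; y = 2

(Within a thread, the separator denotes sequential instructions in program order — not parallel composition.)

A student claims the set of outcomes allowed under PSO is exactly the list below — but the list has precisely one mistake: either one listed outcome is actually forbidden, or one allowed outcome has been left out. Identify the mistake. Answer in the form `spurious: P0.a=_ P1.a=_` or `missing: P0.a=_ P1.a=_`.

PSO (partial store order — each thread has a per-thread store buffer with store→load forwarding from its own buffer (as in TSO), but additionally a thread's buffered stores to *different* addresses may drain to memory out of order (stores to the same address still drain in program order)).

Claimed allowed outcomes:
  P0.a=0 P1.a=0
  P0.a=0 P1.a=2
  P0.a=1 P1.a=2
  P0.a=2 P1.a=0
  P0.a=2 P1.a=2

missing: P0.a=1 P1.a=0

outcome vector order: (P0.a,P1.a)
[PSO] allowed = {(0,0); (0,2); (1,0); (1,2); (2,0); (2,2)}
PSO∖claimed = {(1,0)}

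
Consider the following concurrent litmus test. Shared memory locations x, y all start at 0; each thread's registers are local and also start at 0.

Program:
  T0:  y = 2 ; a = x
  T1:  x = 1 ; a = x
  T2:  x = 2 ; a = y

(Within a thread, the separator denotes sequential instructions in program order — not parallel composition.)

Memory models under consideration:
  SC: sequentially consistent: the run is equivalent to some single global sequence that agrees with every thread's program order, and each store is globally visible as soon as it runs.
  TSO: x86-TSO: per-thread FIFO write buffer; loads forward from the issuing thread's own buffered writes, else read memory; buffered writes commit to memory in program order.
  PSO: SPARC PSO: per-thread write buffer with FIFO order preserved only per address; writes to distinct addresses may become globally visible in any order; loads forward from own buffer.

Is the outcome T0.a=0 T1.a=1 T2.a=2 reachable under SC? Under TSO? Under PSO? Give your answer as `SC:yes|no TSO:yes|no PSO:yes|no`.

outcome vector order: (T0.a,T1.a,T2.a)
SC (9): (0,1,2) (0,2,2) (1,1,0) (1,1,2) (1,2,2) (2,1,0) (2,1,2) (2,2,0) (2,2,2)
TSO (12): (0,1,0) (0,1,2) (0,2,0) (0,2,2) (1,1,0) (1,1,2) (1,2,0) (1,2,2) (2,1,0) (2,1,2) (2,2,0) (2,2,2)
PSO (12): (0,1,0) (0,1,2) (0,2,0) (0,2,2) (1,1,0) (1,1,2) (1,2,0) (1,2,2) (2,1,0) (2,1,2) (2,2,0) (2,2,2)
target (0,1,2) ∈ {SC,TSO,PSO}

SC:yes TSO:yes PSO:yes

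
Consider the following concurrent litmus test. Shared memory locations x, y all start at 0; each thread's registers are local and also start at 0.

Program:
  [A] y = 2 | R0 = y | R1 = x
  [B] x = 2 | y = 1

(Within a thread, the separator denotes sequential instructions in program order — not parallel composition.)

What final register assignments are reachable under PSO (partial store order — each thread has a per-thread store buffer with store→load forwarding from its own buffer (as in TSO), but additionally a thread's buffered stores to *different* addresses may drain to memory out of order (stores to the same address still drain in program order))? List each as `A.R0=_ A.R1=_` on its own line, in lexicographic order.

A.R0=1 A.R1=0
A.R0=1 A.R1=2
A.R0=2 A.R1=0
A.R0=2 A.R1=2

outcome vector order: (A.R0,A.R1)
|PSO outcomes| = 4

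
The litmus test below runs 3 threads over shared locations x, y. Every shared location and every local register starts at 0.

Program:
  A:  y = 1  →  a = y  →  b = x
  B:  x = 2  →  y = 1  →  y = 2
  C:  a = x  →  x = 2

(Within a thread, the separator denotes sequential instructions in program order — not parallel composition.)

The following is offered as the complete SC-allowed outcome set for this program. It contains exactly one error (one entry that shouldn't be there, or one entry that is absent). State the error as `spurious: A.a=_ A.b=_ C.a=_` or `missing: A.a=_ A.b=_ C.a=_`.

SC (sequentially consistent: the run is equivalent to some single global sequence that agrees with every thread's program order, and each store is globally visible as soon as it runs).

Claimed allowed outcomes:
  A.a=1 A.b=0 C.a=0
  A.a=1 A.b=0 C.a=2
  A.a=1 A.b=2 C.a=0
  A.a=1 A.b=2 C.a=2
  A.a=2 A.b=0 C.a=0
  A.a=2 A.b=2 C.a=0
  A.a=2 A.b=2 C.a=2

outcome vector order: (A.a,A.b,C.a)
[SC] allowed = {(1,0,0), (1,0,2), (1,2,0), (1,2,2), (2,2,0), (2,2,2)}
claimed∖SC = {(2,0,0)}

spurious: A.a=2 A.b=0 C.a=0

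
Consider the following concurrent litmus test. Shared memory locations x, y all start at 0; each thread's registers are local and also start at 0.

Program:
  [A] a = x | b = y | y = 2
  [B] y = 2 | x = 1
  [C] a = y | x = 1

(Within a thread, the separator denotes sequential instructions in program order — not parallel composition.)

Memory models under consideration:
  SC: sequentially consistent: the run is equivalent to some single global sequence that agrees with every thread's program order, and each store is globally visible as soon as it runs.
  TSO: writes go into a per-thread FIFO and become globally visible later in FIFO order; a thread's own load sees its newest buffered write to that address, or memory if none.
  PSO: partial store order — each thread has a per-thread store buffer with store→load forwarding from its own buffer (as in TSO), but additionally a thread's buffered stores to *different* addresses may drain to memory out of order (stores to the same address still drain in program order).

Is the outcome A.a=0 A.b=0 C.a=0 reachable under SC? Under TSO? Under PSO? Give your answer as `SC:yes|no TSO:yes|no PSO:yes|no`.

SC:yes TSO:yes PSO:yes

outcome vector order: (A.a,A.b,C.a)
under SC → <0 0 0> <0 0 2> <0 2 0> <0 2 2> <1 0 0> <1 2 0> <1 2 2>
under TSO → <0 0 0> <0 0 2> <0 2 0> <0 2 2> <1 0 0> <1 2 0> <1 2 2>
under PSO → <0 0 0> <0 0 2> <0 2 0> <0 2 2> <1 0 0> <1 0 2> <1 2 0> <1 2 2>
target <0 0 0> ∈ {SC,TSO,PSO}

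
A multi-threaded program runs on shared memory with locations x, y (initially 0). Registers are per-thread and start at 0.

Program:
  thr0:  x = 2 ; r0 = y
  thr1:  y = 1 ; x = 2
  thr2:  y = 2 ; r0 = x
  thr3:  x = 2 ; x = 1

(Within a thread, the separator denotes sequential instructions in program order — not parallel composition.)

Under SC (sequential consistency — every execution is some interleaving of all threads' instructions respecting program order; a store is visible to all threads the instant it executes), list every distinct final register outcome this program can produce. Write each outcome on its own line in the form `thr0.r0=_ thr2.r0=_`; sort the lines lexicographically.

outcome vector order: (thr0.r0,thr2.r0)
|SC outcomes| = 8

thr0.r0=0 thr2.r0=1
thr0.r0=0 thr2.r0=2
thr0.r0=1 thr2.r0=0
thr0.r0=1 thr2.r0=1
thr0.r0=1 thr2.r0=2
thr0.r0=2 thr2.r0=0
thr0.r0=2 thr2.r0=1
thr0.r0=2 thr2.r0=2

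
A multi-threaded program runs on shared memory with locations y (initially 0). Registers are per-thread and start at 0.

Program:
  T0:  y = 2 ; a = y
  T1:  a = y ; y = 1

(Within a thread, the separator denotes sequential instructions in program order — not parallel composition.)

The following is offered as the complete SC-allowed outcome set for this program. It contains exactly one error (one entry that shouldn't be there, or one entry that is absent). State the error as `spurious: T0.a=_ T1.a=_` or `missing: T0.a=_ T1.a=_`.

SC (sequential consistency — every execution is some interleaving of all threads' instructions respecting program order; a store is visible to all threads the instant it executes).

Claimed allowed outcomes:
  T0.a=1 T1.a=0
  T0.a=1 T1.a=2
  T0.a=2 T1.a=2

outcome vector order: (T0.a,T1.a)
under SC → <1 0>; <1 2>; <2 0>; <2 2>
SC∖claimed = {<2 0>}

missing: T0.a=2 T1.a=0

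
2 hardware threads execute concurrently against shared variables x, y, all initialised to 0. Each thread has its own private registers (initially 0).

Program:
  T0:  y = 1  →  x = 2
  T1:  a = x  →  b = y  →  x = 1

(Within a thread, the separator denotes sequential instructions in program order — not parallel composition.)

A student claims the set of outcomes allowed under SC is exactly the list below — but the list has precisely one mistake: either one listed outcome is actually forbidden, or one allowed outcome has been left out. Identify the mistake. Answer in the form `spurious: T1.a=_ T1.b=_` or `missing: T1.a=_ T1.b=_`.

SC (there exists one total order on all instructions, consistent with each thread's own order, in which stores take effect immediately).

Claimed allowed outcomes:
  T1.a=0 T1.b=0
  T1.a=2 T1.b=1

missing: T1.a=0 T1.b=1

outcome vector order: (T1.a,T1.b)
SC (3): 00 01 21
SC∖claimed = {01}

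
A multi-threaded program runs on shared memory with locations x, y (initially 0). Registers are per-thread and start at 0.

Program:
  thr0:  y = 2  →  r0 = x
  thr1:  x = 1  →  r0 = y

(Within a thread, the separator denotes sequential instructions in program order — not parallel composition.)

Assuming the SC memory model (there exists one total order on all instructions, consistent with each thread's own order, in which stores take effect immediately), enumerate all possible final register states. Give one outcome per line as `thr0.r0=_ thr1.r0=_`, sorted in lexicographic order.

outcome vector order: (thr0.r0,thr1.r0)
|SC outcomes| = 3

thr0.r0=0 thr1.r0=2
thr0.r0=1 thr1.r0=0
thr0.r0=1 thr1.r0=2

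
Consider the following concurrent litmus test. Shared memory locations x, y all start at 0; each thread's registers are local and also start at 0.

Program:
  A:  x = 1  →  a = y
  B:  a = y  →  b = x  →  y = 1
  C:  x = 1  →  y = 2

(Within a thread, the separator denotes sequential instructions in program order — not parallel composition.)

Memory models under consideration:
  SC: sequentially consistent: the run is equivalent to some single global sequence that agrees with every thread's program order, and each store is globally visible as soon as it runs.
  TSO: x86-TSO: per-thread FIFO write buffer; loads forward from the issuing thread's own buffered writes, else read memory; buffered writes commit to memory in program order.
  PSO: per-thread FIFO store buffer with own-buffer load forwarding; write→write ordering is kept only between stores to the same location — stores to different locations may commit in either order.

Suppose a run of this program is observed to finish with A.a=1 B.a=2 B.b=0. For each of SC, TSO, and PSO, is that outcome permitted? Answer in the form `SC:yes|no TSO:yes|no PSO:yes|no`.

SC:no TSO:no PSO:yes

outcome vector order: (A.a,B.a,B.b)
under SC → (0,0,0) (0,0,1) (0,2,1) (1,0,0) (1,0,1) (1,2,1) (2,0,0) (2,0,1) (2,2,1)
under TSO → (0,0,0) (0,0,1) (0,2,1) (1,0,0) (1,0,1) (1,2,1) (2,0,0) (2,0,1) (2,2,1)
under PSO → (0,0,0) (0,0,1) (0,2,0) (0,2,1) (1,0,0) (1,0,1) (1,2,0) (1,2,1) (2,0,0) (2,0,1) (2,2,0) (2,2,1)
target (1,2,0) ∈ {PSO}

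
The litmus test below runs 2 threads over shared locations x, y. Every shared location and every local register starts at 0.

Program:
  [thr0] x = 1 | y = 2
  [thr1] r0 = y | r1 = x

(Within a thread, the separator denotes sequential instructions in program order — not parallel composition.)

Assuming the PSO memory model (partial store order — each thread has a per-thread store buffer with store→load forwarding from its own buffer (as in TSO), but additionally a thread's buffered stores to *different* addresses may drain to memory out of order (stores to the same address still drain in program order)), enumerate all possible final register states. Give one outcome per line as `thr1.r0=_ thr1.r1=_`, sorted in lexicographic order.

outcome vector order: (thr1.r0,thr1.r1)
|PSO outcomes| = 4

thr1.r0=0 thr1.r1=0
thr1.r0=0 thr1.r1=1
thr1.r0=2 thr1.r1=0
thr1.r0=2 thr1.r1=1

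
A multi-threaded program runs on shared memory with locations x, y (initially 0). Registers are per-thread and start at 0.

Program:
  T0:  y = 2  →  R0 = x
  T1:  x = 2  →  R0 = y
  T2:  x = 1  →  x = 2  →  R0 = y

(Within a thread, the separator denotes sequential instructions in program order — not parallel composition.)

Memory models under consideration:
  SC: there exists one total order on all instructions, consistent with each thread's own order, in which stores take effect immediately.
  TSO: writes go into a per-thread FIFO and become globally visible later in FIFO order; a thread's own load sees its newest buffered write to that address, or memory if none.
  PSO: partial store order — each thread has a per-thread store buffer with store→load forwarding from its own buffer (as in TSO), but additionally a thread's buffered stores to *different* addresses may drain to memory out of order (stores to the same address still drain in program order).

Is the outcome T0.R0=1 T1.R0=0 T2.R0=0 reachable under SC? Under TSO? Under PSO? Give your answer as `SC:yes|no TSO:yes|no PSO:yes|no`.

outcome vector order: (T0.R0,T1.R0,T2.R0)
SC (7): 022 102 122 200 202 220 222
TSO (12): 000 002 020 022 100 102 120 122 200 202 220 222
PSO (12): 000 002 020 022 100 102 120 122 200 202 220 222
target 100 ∈ {TSO,PSO}

SC:no TSO:yes PSO:yes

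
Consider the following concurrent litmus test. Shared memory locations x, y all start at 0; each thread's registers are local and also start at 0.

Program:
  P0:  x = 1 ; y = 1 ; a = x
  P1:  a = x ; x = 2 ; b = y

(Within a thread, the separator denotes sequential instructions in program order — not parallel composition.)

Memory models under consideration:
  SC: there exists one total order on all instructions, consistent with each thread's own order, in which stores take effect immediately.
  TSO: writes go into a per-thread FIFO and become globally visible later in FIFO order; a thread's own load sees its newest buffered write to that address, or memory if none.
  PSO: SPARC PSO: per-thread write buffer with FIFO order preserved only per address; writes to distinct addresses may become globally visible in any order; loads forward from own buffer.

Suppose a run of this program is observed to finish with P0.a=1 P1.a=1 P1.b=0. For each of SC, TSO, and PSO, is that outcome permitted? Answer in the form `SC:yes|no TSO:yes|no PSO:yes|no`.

outcome vector order: (P0.a,P1.a,P1.b)
SC: 7 outcomes — {1/0/0 1/0/1 1/1/1 2/0/0 2/0/1 2/1/0 2/1/1}
TSO: 8 outcomes — {1/0/0 1/0/1 1/1/0 1/1/1 2/0/0 2/0/1 2/1/0 2/1/1}
PSO: 8 outcomes — {1/0/0 1/0/1 1/1/0 1/1/1 2/0/0 2/0/1 2/1/0 2/1/1}
target 1/1/0 ∈ {TSO,PSO}

SC:no TSO:yes PSO:yes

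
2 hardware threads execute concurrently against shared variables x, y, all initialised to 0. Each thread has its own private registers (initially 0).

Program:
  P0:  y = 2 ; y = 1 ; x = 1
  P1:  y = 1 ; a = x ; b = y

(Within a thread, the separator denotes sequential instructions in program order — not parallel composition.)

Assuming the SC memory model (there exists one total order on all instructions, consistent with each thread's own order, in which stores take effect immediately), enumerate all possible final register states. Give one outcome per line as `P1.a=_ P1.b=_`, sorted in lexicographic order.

outcome vector order: (P1.a,P1.b)
|SC outcomes| = 3

P1.a=0 P1.b=1
P1.a=0 P1.b=2
P1.a=1 P1.b=1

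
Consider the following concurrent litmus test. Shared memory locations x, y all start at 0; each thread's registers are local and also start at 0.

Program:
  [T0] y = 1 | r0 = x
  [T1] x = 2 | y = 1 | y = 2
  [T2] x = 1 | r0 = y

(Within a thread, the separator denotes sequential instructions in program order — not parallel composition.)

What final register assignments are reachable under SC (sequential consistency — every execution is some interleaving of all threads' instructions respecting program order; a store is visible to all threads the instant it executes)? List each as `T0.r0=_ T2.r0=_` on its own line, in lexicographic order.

T0.r0=0 T2.r0=1
T0.r0=0 T2.r0=2
T0.r0=1 T2.r0=0
T0.r0=1 T2.r0=1
T0.r0=1 T2.r0=2
T0.r0=2 T2.r0=0
T0.r0=2 T2.r0=1
T0.r0=2 T2.r0=2

outcome vector order: (T0.r0,T2.r0)
|SC outcomes| = 8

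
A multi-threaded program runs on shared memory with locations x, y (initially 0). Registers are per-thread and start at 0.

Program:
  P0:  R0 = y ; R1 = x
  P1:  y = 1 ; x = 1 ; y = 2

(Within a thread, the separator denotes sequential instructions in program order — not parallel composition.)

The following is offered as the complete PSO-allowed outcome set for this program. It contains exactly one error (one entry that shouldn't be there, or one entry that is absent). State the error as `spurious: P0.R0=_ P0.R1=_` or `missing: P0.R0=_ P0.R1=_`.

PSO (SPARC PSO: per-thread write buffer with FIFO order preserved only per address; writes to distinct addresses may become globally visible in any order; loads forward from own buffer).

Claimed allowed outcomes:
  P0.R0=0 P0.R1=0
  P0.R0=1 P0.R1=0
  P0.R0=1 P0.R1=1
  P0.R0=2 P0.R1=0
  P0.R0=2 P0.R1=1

missing: P0.R0=0 P0.R1=1

outcome vector order: (P0.R0,P0.R1)
[PSO] allowed = {<0 0>; <0 1>; <1 0>; <1 1>; <2 0>; <2 1>}
PSO∖claimed = {<0 1>}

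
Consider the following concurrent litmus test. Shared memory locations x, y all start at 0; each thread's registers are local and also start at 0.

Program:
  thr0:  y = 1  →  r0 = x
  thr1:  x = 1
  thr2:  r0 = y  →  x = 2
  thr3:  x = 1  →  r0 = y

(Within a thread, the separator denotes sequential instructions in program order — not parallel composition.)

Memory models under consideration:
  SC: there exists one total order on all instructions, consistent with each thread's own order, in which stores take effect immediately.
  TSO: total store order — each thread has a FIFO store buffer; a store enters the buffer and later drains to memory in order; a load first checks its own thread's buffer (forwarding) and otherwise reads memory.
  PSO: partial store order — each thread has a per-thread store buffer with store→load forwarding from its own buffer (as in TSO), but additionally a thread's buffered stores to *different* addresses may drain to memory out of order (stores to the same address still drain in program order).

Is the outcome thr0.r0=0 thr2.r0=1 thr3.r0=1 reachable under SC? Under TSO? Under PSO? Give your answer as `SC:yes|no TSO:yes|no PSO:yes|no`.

SC:yes TSO:yes PSO:yes

outcome vector order: (thr0.r0,thr2.r0,thr3.r0)
under SC → 0/0/1; 0/1/1; 1/0/0; 1/0/1; 1/1/0; 1/1/1; 2/0/0; 2/0/1; 2/1/0; 2/1/1
under TSO → 0/0/0; 0/0/1; 0/1/0; 0/1/1; 1/0/0; 1/0/1; 1/1/0; 1/1/1; 2/0/0; 2/0/1; 2/1/0; 2/1/1
under PSO → 0/0/0; 0/0/1; 0/1/0; 0/1/1; 1/0/0; 1/0/1; 1/1/0; 1/1/1; 2/0/0; 2/0/1; 2/1/0; 2/1/1
target 0/1/1 ∈ {SC,TSO,PSO}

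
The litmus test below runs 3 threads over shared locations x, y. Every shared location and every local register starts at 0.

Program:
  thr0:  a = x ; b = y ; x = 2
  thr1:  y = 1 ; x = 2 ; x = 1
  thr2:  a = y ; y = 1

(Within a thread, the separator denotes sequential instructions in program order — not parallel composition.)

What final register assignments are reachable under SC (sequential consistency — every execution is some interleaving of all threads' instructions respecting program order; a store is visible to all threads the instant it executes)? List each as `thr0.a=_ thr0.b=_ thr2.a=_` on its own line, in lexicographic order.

outcome vector order: (thr0.a,thr0.b,thr2.a)
|SC outcomes| = 8

thr0.a=0 thr0.b=0 thr2.a=0
thr0.a=0 thr0.b=0 thr2.a=1
thr0.a=0 thr0.b=1 thr2.a=0
thr0.a=0 thr0.b=1 thr2.a=1
thr0.a=1 thr0.b=1 thr2.a=0
thr0.a=1 thr0.b=1 thr2.a=1
thr0.a=2 thr0.b=1 thr2.a=0
thr0.a=2 thr0.b=1 thr2.a=1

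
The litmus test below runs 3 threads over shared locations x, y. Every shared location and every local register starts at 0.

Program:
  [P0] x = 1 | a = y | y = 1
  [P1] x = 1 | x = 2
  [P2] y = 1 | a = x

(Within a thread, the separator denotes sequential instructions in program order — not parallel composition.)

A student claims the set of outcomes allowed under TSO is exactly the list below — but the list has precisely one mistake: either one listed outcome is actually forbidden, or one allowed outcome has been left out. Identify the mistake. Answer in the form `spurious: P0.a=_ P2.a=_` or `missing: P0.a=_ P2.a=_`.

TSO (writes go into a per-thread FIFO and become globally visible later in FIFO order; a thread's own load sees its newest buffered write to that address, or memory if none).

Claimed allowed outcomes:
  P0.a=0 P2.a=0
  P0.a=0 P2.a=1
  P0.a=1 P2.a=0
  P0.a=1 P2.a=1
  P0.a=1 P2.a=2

outcome vector order: (P0.a,P2.a)
TSO (6): 00, 01, 02, 10, 11, 12
TSO∖claimed = {02}

missing: P0.a=0 P2.a=2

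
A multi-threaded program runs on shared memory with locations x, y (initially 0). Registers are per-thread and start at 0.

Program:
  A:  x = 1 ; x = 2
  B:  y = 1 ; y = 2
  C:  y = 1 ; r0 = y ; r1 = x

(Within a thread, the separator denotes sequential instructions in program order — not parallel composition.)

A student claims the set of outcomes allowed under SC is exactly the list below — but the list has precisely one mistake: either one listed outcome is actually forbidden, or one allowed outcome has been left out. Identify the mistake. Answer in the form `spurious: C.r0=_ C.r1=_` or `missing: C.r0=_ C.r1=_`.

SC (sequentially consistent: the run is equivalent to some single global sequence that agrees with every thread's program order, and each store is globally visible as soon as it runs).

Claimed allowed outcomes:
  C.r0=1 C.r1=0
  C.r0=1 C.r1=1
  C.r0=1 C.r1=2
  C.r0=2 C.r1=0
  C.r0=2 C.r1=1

outcome vector order: (C.r0,C.r1)
[SC] allowed = {<1 0>, <1 1>, <1 2>, <2 0>, <2 1>, <2 2>}
SC∖claimed = {<2 2>}

missing: C.r0=2 C.r1=2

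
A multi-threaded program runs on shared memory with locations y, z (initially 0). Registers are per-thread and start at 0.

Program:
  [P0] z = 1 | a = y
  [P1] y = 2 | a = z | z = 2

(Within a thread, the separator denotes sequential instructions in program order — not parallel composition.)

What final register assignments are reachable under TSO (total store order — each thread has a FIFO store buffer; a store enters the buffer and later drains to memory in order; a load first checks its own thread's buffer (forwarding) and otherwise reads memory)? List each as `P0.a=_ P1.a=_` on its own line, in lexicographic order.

outcome vector order: (P0.a,P1.a)
|TSO outcomes| = 4

P0.a=0 P1.a=0
P0.a=0 P1.a=1
P0.a=2 P1.a=0
P0.a=2 P1.a=1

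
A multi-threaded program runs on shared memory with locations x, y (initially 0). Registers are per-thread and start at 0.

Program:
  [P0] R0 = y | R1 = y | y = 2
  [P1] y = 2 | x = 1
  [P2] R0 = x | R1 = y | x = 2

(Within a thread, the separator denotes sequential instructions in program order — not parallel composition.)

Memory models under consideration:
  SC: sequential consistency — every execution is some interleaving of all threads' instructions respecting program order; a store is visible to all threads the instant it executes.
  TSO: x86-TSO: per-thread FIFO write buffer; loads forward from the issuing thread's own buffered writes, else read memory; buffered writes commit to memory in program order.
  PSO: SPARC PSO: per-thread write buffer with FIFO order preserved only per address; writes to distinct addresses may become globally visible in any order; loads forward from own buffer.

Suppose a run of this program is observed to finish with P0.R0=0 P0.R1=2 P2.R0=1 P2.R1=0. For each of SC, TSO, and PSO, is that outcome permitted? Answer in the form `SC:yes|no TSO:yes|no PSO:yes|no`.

SC:no TSO:no PSO:yes

outcome vector order: (P0.R0,P0.R1,P2.R0,P2.R1)
SC: 9 outcomes — {0/0/0/0, 0/0/0/2, 0/0/1/2, 0/2/0/0, 0/2/0/2, 0/2/1/2, 2/2/0/0, 2/2/0/2, 2/2/1/2}
TSO: 9 outcomes — {0/0/0/0, 0/0/0/2, 0/0/1/2, 0/2/0/0, 0/2/0/2, 0/2/1/2, 2/2/0/0, 2/2/0/2, 2/2/1/2}
PSO: 12 outcomes — {0/0/0/0, 0/0/0/2, 0/0/1/0, 0/0/1/2, 0/2/0/0, 0/2/0/2, 0/2/1/0, 0/2/1/2, 2/2/0/0, 2/2/0/2, 2/2/1/0, 2/2/1/2}
target 0/2/1/0 ∈ {PSO}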